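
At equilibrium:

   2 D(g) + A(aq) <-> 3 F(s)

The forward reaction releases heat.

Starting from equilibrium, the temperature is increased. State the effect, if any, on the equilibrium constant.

decreases

K depends on temperature via the van 't Hoff relation. The forward reaction is exothermic, so raising T decreases K.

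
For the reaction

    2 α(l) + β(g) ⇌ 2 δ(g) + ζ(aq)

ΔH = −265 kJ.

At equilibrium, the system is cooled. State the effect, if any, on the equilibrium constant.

increases

K depends on temperature via the van 't Hoff relation. The forward reaction is exothermic, so lowering T increases K.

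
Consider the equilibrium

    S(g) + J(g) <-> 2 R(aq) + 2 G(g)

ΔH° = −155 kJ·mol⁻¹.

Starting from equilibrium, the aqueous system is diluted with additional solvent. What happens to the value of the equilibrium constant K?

The equilibrium constant depends only on temperature. This perturbation may move the position of equilibrium, but since T is unchanged, K itself is unchanged.

unchanged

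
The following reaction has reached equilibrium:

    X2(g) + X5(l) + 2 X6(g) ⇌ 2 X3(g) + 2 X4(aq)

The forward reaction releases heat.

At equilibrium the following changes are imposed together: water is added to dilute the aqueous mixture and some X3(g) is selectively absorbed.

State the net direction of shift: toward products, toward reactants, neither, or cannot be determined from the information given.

Dilution lowers every aqueous concentration by the same factor. Δn_aq = 2 − 0 = +2, so the system shifts toward the side with more dissolved moles — to the right.
Removing X3 (g), a product, drives the reaction to the right.
All effects act in the same direction — net shift to the right.

right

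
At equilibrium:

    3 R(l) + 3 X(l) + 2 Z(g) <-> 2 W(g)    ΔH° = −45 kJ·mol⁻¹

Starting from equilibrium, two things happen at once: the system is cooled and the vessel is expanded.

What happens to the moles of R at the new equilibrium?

The forward reaction is exothermic. Lowering T favours the exothermic direction — shift to the right.
Gas moles: reactants 2, products 2. Δn_gas = 0, so a volume change leaves Q equal to K — no shift from this change.
The net shift is to the right. R is a reactant, so its amount decreases.

decreases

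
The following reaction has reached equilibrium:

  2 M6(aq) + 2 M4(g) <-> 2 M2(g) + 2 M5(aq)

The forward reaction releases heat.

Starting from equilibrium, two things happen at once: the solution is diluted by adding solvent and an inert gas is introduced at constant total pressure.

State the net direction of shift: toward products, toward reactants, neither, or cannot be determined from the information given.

Dilution scales every aqueous concentration by the same factor. Δn_aq = 2 − 2 = 0, so Q is unchanged — no shift.
Adding inert gas at constant total pressure expands the volume, scaling every reacting partial pressure by the same factor. Δn_gas = 2 − 2 = 0, so Q is unchanged — no shift.
None of the changes alters Q relative to K, so there is no net shift.

no shift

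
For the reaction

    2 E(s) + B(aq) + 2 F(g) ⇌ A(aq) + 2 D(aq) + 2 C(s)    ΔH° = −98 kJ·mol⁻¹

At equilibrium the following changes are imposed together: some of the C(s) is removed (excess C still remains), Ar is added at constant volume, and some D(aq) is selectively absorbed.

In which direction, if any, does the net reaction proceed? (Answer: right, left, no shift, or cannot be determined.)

C is a pure solid; its activity is 1 regardless of amount, so Q is unaffected — no shift from this change.
At constant volume, adding an inert gas leaves every reacting species' partial pressure unchanged, so Q is unchanged — no shift from this change.
Removing D (aq), a product, drives the reaction to the right.
Only the nonzero effect(s) matter; the net shift is to the right.

right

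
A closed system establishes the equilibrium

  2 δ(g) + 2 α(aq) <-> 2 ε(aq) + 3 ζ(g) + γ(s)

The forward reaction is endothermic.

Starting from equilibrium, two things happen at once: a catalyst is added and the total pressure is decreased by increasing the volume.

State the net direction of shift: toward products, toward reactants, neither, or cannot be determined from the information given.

right

A catalyst speeds both forward and reverse rates equally; it changes neither Q nor K — no shift from this change.
Gas moles: reactants 2, products 3 (Δn_gas = +1). Expansion shifts the system toward the side with more moles of gas — to the right.
Only the nonzero effect(s) matter; the net shift is to the right.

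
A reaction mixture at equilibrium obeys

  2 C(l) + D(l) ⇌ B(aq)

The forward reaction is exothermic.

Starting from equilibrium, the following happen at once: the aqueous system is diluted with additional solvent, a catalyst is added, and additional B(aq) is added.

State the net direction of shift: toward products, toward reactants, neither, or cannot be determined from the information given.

Dilution lowers every aqueous concentration by the same factor. Δn_aq = 1 − 0 = +1, so the system shifts toward the side with more dissolved moles — to the right.
A catalyst speeds both forward and reverse rates equally; it changes neither Q nor K — no shift from this change.
Adding B (aq), a product, drives the reaction to the left.
The individual effects push in opposite directions; without quantitative information the net direction cannot be determined.

cannot be determined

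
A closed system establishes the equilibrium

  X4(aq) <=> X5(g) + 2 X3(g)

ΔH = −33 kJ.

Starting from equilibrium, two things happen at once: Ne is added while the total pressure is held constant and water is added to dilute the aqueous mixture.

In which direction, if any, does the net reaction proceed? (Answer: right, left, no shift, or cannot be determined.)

Adding inert gas at constant total pressure expands the volume and lowers every reacting partial pressure. With Δn_gas = 3 − 0 = +3, Q moves away from K toward the side with fewer gas moles, so the system shifts toward the side with more gas moles — to the right.
Dilution lowers every aqueous concentration by the same factor. Δn_aq = 0 − 1 = -1, so the system shifts toward the side with more dissolved moles — to the left.
The individual effects push in opposite directions; without quantitative information the net direction cannot be determined.

cannot be determined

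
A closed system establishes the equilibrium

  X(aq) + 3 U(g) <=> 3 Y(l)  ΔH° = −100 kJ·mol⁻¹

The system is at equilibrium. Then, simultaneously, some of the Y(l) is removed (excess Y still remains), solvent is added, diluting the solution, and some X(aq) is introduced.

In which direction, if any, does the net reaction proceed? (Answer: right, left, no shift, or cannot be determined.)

cannot be determined

Y is a pure liquid; its activity is 1 regardless of amount, so Q is unaffected — no shift from this change.
Dilution lowers every aqueous concentration by the same factor. Δn_aq = 0 − 1 = -1, so the system shifts toward the side with more dissolved moles — to the left.
Adding X (aq), a reactant, drives the reaction to the right.
The individual effects push in opposite directions; without quantitative information the net direction cannot be determined.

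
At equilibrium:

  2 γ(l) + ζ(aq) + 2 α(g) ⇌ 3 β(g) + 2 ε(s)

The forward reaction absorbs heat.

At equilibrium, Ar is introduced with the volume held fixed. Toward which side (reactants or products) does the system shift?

no shift

At constant volume, adding an inert gas leaves every reacting species' partial pressure unchanged, so Q is unchanged — no shift from this change.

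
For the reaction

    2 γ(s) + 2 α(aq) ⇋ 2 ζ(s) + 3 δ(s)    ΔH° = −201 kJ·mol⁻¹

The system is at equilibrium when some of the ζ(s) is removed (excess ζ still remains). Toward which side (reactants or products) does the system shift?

ζ is a pure solid; its activity is 1 regardless of amount, so Q is unaffected — no shift from this change.

no shift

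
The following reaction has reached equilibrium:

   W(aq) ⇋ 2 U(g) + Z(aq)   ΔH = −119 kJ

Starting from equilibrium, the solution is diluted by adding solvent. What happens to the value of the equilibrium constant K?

The equilibrium constant depends only on temperature. This perturbation changes neither the position of equilibrium nor K.

unchanged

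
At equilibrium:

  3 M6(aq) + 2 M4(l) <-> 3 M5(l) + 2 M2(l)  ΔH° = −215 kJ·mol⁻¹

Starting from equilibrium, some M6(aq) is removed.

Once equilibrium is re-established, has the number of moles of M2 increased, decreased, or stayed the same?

Removing M6 (aq), a reactant, drives the reaction to the left.
The net shift is to the left. M2 is a product, so its amount decreases.

decreases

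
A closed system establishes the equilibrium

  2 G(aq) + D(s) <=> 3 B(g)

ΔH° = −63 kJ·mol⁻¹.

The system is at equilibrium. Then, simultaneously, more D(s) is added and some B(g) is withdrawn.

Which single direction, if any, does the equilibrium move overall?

right

D is a pure solid; its activity is 1 regardless of amount, so Q is unaffected — no shift from this change.
Removing B (g), a product, drives the reaction to the right.
Only the nonzero effect(s) matter; the net shift is to the right.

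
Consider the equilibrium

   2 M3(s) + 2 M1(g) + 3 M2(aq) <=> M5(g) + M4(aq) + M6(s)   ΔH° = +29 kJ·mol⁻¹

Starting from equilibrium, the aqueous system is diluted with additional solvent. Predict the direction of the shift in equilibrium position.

left

Dilution lowers every aqueous concentration by the same factor. Δn_aq = 1 − 3 = -2, so the system shifts toward the side with more dissolved moles — to the left.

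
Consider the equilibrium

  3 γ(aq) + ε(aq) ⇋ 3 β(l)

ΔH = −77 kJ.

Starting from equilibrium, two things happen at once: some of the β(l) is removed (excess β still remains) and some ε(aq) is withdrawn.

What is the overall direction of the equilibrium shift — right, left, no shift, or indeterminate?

left

β is a pure liquid; its activity is 1 regardless of amount, so Q is unaffected — no shift from this change.
Removing ε (aq), a reactant, drives the reaction to the left.
Only the nonzero effect(s) matter; the net shift is to the left.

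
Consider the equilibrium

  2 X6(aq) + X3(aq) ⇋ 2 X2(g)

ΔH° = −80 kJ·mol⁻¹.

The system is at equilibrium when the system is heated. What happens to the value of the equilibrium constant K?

decreases

K depends on temperature via the van 't Hoff relation. The forward reaction is exothermic, so raising T decreases K.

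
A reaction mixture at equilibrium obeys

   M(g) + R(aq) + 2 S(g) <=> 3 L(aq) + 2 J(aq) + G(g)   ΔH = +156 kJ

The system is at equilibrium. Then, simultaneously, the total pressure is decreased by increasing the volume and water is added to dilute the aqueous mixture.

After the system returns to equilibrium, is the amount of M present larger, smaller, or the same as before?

cannot be determined

Gas moles: reactants 3, products 1 (Δn_gas = -2). Expansion shifts the system toward the side with more moles of gas — to the left.
Dilution lowers every aqueous concentration by the same factor. Δn_aq = 5 − 1 = +4, so the system shifts toward the side with more dissolved moles — to the right.
The two effects oppose each other, so the net shift — and hence the change in M — cannot be determined from the given information.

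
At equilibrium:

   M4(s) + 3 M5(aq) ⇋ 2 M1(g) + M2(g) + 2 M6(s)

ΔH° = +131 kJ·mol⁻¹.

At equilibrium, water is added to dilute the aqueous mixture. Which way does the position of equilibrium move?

Dilution lowers every aqueous concentration by the same factor. Δn_aq = 0 − 3 = -3, so the system shifts toward the side with more dissolved moles — to the left.

left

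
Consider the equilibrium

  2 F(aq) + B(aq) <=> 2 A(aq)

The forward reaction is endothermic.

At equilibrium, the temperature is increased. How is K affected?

K depends on temperature via the van 't Hoff relation. The forward reaction is endothermic, so raising T increases K.

increases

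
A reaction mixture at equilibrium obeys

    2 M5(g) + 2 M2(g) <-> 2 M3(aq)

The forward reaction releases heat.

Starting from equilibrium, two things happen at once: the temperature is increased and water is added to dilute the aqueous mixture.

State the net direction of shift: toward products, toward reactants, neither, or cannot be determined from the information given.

cannot be determined

The forward reaction is exothermic. Raising T favours the endothermic direction — shift to the left.
Dilution lowers every aqueous concentration by the same factor. Δn_aq = 2 − 0 = +2, so the system shifts toward the side with more dissolved moles — to the right.
The individual effects push in opposite directions; without quantitative information the net direction cannot be determined.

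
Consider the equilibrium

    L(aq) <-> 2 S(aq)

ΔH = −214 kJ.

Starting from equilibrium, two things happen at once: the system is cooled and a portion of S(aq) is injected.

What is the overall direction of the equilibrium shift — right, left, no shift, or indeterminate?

cannot be determined

The forward reaction is exothermic. Lowering T favours the exothermic direction — shift to the right.
Adding S (aq), a product, drives the reaction to the left.
The individual effects push in opposite directions; without quantitative information the net direction cannot be determined.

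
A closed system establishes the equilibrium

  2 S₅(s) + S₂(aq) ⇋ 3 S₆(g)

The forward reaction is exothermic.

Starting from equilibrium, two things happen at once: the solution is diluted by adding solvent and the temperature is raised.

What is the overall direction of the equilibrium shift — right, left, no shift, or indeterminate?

left

Dilution lowers every aqueous concentration by the same factor. Δn_aq = 0 − 1 = -1, so the system shifts toward the side with more dissolved moles — to the left.
The forward reaction is exothermic. Raising T favours the endothermic direction — shift to the left.
All effects act in the same direction — net shift to the left.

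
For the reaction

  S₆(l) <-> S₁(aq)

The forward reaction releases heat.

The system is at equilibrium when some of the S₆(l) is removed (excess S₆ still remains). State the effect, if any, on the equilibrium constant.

The equilibrium constant depends only on temperature. This perturbation changes neither the position of equilibrium nor K.

unchanged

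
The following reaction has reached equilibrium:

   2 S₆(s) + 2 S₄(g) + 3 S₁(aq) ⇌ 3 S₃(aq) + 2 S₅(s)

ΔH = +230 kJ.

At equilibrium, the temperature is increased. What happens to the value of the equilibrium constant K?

increases

K depends on temperature via the van 't Hoff relation. The forward reaction is endothermic, so raising T increases K.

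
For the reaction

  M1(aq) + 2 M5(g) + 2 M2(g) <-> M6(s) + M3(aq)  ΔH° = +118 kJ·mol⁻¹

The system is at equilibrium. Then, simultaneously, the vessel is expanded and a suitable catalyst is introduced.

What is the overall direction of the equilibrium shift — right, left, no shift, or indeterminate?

left

Gas moles: reactants 4, products 0 (Δn_gas = -4). Expansion shifts the system toward the side with more moles of gas — to the left.
A catalyst speeds both forward and reverse rates equally; it changes neither Q nor K — no shift from this change.
Only the nonzero effect(s) matter; the net shift is to the left.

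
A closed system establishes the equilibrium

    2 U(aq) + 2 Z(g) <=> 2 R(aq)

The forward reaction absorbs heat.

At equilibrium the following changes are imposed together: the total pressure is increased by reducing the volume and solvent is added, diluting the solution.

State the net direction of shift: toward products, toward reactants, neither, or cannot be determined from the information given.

right

Gas moles: reactants 2, products 0 (Δn_gas = -2). Compression shifts the system toward the side with fewer moles of gas — to the right.
Dilution scales every aqueous concentration by the same factor. Δn_aq = 2 − 2 = 0, so Q is unchanged — no shift.
Only the nonzero effect(s) matter; the net shift is to the right.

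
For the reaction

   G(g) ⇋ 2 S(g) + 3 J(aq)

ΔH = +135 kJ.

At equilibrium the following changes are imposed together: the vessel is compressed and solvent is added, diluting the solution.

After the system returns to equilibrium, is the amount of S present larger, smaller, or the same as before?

Gas moles: reactants 1, products 2 (Δn_gas = +1). Compression shifts the system toward the side with fewer moles of gas — to the left.
Dilution lowers every aqueous concentration by the same factor. Δn_aq = 3 − 0 = +3, so the system shifts toward the side with more dissolved moles — to the right.
The two effects oppose each other, so the net shift — and hence the change in S — cannot be determined from the given information.

cannot be determined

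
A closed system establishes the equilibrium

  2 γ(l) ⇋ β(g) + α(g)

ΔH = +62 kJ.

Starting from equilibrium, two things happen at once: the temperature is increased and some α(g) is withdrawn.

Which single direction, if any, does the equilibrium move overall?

The forward reaction is endothermic. Raising T favours the endothermic direction — shift to the right.
Removing α (g), a product, drives the reaction to the right.
All effects act in the same direction — net shift to the right.

right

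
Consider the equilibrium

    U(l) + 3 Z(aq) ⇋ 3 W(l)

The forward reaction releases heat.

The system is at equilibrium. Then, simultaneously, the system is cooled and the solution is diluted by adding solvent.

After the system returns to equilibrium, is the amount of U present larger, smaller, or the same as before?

The forward reaction is exothermic. Lowering T favours the exothermic direction — shift to the right.
Dilution lowers every aqueous concentration by the same factor. Δn_aq = 0 − 3 = -3, so the system shifts toward the side with more dissolved moles — to the left.
The two effects oppose each other, so the net shift — and hence the change in U — cannot be determined from the given information.

cannot be determined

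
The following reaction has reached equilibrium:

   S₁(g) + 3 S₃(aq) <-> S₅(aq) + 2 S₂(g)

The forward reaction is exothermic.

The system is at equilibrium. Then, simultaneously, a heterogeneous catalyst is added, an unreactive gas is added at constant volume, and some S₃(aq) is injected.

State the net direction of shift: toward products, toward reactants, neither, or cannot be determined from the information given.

A catalyst speeds both forward and reverse rates equally; it changes neither Q nor K — no shift from this change.
At constant volume, adding an inert gas leaves every reacting species' partial pressure unchanged, so Q is unchanged — no shift from this change.
Adding S₃ (aq), a reactant, drives the reaction to the right.
Only the nonzero effect(s) matter; the net shift is to the right.

right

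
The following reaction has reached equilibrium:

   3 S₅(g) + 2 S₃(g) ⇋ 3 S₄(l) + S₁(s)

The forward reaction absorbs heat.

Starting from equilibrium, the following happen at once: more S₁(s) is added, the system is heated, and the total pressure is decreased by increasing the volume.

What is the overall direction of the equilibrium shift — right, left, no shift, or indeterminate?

cannot be determined

S₁ is a pure solid; its activity is 1 regardless of amount, so Q is unaffected — no shift from this change.
The forward reaction is endothermic. Raising T favours the endothermic direction — shift to the right.
Gas moles: reactants 5, products 0 (Δn_gas = -5). Expansion shifts the system toward the side with more moles of gas — to the left.
The individual effects push in opposite directions; without quantitative information the net direction cannot be determined.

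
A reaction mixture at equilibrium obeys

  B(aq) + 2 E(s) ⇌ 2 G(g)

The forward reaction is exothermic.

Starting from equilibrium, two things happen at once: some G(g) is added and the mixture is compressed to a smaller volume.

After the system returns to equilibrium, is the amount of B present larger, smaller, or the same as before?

increases

Adding G (g), a product, drives the reaction to the left.
Gas moles: reactants 0, products 2 (Δn_gas = +2). Compression shifts the system toward the side with fewer moles of gas — to the left.
The net shift is to the left. B is a reactant, so its amount increases.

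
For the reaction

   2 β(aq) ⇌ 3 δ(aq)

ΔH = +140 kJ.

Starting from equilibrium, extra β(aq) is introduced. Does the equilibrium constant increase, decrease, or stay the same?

The equilibrium constant depends only on temperature. This perturbation may move the position of equilibrium, but since T is unchanged, K itself is unchanged.

unchanged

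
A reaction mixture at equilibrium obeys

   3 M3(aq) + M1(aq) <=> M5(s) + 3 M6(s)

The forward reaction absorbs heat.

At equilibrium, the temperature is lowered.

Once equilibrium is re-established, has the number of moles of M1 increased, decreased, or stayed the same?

The forward reaction is endothermic. Lowering T favours the exothermic direction — shift to the left.
The net shift is to the left. M1 is a reactant, so its amount increases.

increases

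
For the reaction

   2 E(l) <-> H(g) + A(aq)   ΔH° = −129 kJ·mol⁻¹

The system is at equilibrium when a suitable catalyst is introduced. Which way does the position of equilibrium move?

no shift

A catalyst speeds both forward and reverse rates equally; it changes neither Q nor K — no shift from this change.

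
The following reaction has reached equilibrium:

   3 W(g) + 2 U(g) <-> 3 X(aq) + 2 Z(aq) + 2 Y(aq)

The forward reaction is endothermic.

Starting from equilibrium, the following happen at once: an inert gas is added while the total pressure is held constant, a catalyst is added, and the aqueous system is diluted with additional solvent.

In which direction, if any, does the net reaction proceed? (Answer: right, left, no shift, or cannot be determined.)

cannot be determined

Adding inert gas at constant total pressure expands the volume and lowers every reacting partial pressure. With Δn_gas = 0 − 5 = -5, Q moves away from K toward the side with fewer gas moles, so the system shifts toward the side with more gas moles — to the left.
A catalyst speeds both forward and reverse rates equally; it changes neither Q nor K — no shift from this change.
Dilution lowers every aqueous concentration by the same factor. Δn_aq = 7 − 0 = +7, so the system shifts toward the side with more dissolved moles — to the right.
The individual effects push in opposite directions; without quantitative information the net direction cannot be determined.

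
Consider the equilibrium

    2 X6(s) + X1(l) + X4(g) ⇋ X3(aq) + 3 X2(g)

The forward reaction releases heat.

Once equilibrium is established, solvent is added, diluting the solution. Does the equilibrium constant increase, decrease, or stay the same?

unchanged

The equilibrium constant depends only on temperature. This perturbation may move the position of equilibrium, but since T is unchanged, K itself is unchanged.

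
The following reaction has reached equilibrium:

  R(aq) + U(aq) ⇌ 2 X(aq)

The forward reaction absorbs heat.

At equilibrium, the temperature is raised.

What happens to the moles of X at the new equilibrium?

increases

The forward reaction is endothermic. Raising T favours the endothermic direction — shift to the right.
The net shift is to the right. X is a product, so its amount increases.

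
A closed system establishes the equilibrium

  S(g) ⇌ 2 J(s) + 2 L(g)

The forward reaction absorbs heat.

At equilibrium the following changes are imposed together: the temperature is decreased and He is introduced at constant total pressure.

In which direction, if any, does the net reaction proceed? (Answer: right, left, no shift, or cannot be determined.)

The forward reaction is endothermic. Lowering T favours the exothermic direction — shift to the left.
Adding inert gas at constant total pressure expands the volume and lowers every reacting partial pressure. With Δn_gas = 2 − 1 = +1, Q moves away from K toward the side with fewer gas moles, so the system shifts toward the side with more gas moles — to the right.
The individual effects push in opposite directions; without quantitative information the net direction cannot be determined.

cannot be determined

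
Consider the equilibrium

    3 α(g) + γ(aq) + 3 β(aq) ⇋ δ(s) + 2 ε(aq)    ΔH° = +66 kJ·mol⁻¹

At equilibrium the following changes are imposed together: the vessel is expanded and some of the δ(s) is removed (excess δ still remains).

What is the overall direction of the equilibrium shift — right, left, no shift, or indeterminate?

left

Gas moles: reactants 3, products 0 (Δn_gas = -3). Expansion shifts the system toward the side with more moles of gas — to the left.
δ is a pure solid; its activity is 1 regardless of amount, so Q is unaffected — no shift from this change.
Only the nonzero effect(s) matter; the net shift is to the left.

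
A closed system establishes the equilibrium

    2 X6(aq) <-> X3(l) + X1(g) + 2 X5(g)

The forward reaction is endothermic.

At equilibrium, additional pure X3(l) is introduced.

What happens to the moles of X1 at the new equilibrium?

unchanged

X3 is a pure liquid; its activity is 1 regardless of amount, so Q is unaffected — no shift from this change.
No net shift occurs, so the amount of X1 is unchanged.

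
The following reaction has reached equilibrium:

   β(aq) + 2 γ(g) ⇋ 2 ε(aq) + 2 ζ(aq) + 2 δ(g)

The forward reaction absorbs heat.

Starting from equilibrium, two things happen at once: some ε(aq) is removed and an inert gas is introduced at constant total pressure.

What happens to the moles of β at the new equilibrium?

Removing ε (aq), a product, drives the reaction to the right.
Adding inert gas at constant total pressure expands the volume, scaling every reacting partial pressure by the same factor. Δn_gas = 2 − 2 = 0, so Q is unchanged — no shift.
The net shift is to the right. β is a reactant, so its amount decreases.

decreases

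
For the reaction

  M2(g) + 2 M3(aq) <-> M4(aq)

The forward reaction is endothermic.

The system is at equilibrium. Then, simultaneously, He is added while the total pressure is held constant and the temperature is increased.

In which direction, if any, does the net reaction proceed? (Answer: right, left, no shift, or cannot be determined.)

Adding inert gas at constant total pressure expands the volume and lowers every reacting partial pressure. With Δn_gas = 0 − 1 = -1, Q moves away from K toward the side with fewer gas moles, so the system shifts toward the side with more gas moles — to the left.
The forward reaction is endothermic. Raising T favours the endothermic direction — shift to the right.
The individual effects push in opposite directions; without quantitative information the net direction cannot be determined.

cannot be determined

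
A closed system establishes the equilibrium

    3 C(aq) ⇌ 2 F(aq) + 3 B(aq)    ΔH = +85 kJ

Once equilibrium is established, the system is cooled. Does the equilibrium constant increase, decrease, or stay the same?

K depends on temperature via the van 't Hoff relation. The forward reaction is endothermic, so lowering T decreases K.

decreases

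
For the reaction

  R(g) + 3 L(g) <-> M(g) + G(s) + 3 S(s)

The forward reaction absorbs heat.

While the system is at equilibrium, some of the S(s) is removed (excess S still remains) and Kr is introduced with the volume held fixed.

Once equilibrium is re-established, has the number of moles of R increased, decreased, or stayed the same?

S is a pure solid; its activity is 1 regardless of amount, so Q is unaffected — no shift from this change.
At constant volume, adding an inert gas leaves every reacting species' partial pressure unchanged, so Q is unchanged — no shift from this change.
No net shift occurs, so the amount of R is unchanged.

unchanged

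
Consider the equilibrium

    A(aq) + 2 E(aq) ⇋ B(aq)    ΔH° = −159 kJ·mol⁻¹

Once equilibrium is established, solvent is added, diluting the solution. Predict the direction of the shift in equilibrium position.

left

Dilution lowers every aqueous concentration by the same factor. Δn_aq = 1 − 3 = -2, so the system shifts toward the side with more dissolved moles — to the left.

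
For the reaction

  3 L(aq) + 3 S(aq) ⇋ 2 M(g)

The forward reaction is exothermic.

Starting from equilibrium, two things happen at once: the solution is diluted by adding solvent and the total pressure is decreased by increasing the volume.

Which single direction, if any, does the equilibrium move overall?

cannot be determined

Dilution lowers every aqueous concentration by the same factor. Δn_aq = 0 − 6 = -6, so the system shifts toward the side with more dissolved moles — to the left.
Gas moles: reactants 0, products 2 (Δn_gas = +2). Expansion shifts the system toward the side with more moles of gas — to the right.
The individual effects push in opposite directions; without quantitative information the net direction cannot be determined.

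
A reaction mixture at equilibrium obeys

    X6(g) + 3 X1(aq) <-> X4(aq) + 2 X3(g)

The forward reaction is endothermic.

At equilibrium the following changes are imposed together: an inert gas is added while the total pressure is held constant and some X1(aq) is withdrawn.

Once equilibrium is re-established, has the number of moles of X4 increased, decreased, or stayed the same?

Adding inert gas at constant total pressure expands the volume and lowers every reacting partial pressure. With Δn_gas = 2 − 1 = +1, Q moves away from K toward the side with fewer gas moles, so the system shifts toward the side with more gas moles — to the right.
Removing X1 (aq), a reactant, drives the reaction to the left.
The two effects oppose each other, so the net shift — and hence the change in X4 — cannot be determined from the given information.

cannot be determined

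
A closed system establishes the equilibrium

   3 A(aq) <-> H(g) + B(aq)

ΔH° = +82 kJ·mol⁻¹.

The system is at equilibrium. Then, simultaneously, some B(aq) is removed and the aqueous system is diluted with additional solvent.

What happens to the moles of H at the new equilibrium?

Removing B (aq), a product, drives the reaction to the right.
Dilution lowers every aqueous concentration by the same factor. Δn_aq = 1 − 3 = -2, so the system shifts toward the side with more dissolved moles — to the left.
The two effects oppose each other, so the net shift — and hence the change in H — cannot be determined from the given information.

cannot be determined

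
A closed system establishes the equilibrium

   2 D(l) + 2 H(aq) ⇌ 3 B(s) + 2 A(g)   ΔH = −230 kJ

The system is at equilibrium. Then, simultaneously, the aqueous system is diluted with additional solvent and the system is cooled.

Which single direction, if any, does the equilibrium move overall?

cannot be determined

Dilution lowers every aqueous concentration by the same factor. Δn_aq = 0 − 2 = -2, so the system shifts toward the side with more dissolved moles — to the left.
The forward reaction is exothermic. Lowering T favours the exothermic direction — shift to the right.
The individual effects push in opposite directions; without quantitative information the net direction cannot be determined.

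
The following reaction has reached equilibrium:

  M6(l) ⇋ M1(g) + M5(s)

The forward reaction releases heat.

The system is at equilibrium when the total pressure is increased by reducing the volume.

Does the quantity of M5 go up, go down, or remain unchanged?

Gas moles: reactants 0, products 1 (Δn_gas = +1). Compression shifts the system toward the side with fewer moles of gas — to the left.
The net shift is to the left. M5 is a product, so its amount decreases.

decreases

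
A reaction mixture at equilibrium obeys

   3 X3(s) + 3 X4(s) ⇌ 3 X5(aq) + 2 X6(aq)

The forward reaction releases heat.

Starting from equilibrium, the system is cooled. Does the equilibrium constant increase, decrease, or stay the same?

K depends on temperature via the van 't Hoff relation. The forward reaction is exothermic, so lowering T increases K.

increases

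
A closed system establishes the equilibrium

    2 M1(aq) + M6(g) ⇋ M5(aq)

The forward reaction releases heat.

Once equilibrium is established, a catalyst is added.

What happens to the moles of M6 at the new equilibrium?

A catalyst speeds both forward and reverse rates equally; it changes neither Q nor K — no shift from this change.
No net shift occurs, so the amount of M6 is unchanged.

unchanged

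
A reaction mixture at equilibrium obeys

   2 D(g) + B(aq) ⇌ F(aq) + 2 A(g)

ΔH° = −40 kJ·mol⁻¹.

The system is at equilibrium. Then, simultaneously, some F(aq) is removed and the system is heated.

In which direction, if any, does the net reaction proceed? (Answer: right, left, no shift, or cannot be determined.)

Removing F (aq), a product, drives the reaction to the right.
The forward reaction is exothermic. Raising T favours the endothermic direction — shift to the left.
The individual effects push in opposite directions; without quantitative information the net direction cannot be determined.

cannot be determined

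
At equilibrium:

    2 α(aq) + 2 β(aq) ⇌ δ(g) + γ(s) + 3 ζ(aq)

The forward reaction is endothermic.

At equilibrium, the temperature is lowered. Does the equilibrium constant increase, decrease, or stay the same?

K depends on temperature via the van 't Hoff relation. The forward reaction is endothermic, so lowering T decreases K.

decreases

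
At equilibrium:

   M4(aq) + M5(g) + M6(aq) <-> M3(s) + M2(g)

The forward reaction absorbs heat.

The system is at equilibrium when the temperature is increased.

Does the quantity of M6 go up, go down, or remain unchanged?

decreases

The forward reaction is endothermic. Raising T favours the endothermic direction — shift to the right.
The net shift is to the right. M6 is a reactant, so its amount decreases.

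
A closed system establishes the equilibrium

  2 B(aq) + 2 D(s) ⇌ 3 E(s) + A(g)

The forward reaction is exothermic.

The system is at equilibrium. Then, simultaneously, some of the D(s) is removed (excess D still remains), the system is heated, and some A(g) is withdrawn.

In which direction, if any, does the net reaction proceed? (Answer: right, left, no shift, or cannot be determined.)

cannot be determined

D is a pure solid; its activity is 1 regardless of amount, so Q is unaffected — no shift from this change.
The forward reaction is exothermic. Raising T favours the endothermic direction — shift to the left.
Removing A (g), a product, drives the reaction to the right.
The individual effects push in opposite directions; without quantitative information the net direction cannot be determined.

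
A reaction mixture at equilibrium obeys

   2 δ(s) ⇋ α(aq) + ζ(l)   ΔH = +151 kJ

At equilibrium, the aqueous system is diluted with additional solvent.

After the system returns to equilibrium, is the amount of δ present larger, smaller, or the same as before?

Dilution lowers every aqueous concentration by the same factor. Δn_aq = 1 − 0 = +1, so the system shifts toward the side with more dissolved moles — to the right.
The net shift is to the right. δ is a reactant, so its amount decreases.

decreases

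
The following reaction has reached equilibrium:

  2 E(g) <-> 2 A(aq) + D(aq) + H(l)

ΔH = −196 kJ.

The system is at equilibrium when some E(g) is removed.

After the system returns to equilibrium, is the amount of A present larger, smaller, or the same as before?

decreases

Removing E (g), a reactant, drives the reaction to the left.
The net shift is to the left. A is a product, so its amount decreases.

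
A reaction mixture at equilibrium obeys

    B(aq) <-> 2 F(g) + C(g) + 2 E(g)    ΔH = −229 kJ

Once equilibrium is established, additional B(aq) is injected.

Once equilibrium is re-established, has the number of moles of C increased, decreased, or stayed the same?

Adding B (aq), a reactant, drives the reaction to the right.
The net shift is to the right. C is a product, so its amount increases.

increases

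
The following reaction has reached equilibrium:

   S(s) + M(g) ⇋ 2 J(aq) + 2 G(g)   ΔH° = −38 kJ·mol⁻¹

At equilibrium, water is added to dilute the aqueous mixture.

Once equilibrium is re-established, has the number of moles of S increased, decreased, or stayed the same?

Dilution lowers every aqueous concentration by the same factor. Δn_aq = 2 − 0 = +2, so the system shifts toward the side with more dissolved moles — to the right.
The net shift is to the right. S is a reactant, so its amount decreases.

decreases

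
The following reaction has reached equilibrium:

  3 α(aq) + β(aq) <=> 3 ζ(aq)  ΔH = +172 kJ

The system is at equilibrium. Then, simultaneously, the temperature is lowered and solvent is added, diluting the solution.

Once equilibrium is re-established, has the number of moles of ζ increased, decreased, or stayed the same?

The forward reaction is endothermic. Lowering T favours the exothermic direction — shift to the left.
Dilution lowers every aqueous concentration by the same factor. Δn_aq = 3 − 4 = -1, so the system shifts toward the side with more dissolved moles — to the left.
The net shift is to the left. ζ is a product, so its amount decreases.

decreases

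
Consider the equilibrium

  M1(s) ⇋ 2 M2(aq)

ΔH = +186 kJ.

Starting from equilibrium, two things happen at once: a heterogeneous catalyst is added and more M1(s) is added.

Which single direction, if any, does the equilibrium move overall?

no shift

A catalyst speeds both forward and reverse rates equally; it changes neither Q nor K — no shift from this change.
M1 is a pure solid; its activity is 1 regardless of amount, so Q is unaffected — no shift from this change.
None of the changes alters Q relative to K, so there is no net shift.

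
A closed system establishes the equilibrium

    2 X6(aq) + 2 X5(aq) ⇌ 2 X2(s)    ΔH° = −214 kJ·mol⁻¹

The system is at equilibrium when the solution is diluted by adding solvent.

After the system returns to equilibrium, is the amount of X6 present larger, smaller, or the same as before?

increases

Dilution lowers every aqueous concentration by the same factor. Δn_aq = 0 − 4 = -4, so the system shifts toward the side with more dissolved moles — to the left.
The net shift is to the left. X6 is a reactant, so its amount increases.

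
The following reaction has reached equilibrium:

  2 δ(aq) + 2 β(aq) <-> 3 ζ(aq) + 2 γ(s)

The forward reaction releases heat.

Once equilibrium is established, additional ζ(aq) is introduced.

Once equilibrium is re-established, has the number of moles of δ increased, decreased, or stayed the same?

Adding ζ (aq), a product, drives the reaction to the left.
The net shift is to the left. δ is a reactant, so its amount increases.

increases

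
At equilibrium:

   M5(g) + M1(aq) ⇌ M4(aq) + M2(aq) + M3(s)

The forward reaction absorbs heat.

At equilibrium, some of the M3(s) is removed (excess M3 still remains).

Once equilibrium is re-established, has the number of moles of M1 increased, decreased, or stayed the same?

unchanged

M3 is a pure solid; its activity is 1 regardless of amount, so Q is unaffected — no shift from this change.
No net shift occurs, so the amount of M1 is unchanged.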